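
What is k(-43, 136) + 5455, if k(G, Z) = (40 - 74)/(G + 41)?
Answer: 5472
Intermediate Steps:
k(G, Z) = -34/(41 + G)
k(-43, 136) + 5455 = -34/(41 - 43) + 5455 = -34/(-2) + 5455 = -34*(-½) + 5455 = 17 + 5455 = 5472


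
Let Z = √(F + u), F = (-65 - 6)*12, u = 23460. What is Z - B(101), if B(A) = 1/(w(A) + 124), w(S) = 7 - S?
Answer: -1/30 + 12*√157 ≈ 150.33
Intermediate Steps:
F = -852 (F = -71*12 = -852)
B(A) = 1/(131 - A) (B(A) = 1/((7 - A) + 124) = 1/(131 - A))
Z = 12*√157 (Z = √(-852 + 23460) = √22608 = 12*√157 ≈ 150.36)
Z - B(101) = 12*√157 - (-1)/(-131 + 101) = 12*√157 - (-1)/(-30) = 12*√157 - (-1)*(-1)/30 = 12*√157 - 1*1/30 = 12*√157 - 1/30 = -1/30 + 12*√157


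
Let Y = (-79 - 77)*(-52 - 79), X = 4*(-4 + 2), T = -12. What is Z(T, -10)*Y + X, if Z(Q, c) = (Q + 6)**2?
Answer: 735688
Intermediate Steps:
Z(Q, c) = (6 + Q)**2
X = -8 (X = 4*(-2) = -8)
Y = 20436 (Y = -156*(-131) = 20436)
Z(T, -10)*Y + X = (6 - 12)**2*20436 - 8 = (-6)**2*20436 - 8 = 36*20436 - 8 = 735696 - 8 = 735688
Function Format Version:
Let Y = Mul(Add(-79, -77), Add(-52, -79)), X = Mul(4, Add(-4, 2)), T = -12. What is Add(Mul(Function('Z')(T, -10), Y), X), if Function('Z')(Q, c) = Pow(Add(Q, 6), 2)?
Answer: 735688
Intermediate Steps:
Function('Z')(Q, c) = Pow(Add(6, Q), 2)
X = -8 (X = Mul(4, -2) = -8)
Y = 20436 (Y = Mul(-156, -131) = 20436)
Add(Mul(Function('Z')(T, -10), Y), X) = Add(Mul(Pow(Add(6, -12), 2), 20436), -8) = Add(Mul(Pow(-6, 2), 20436), -8) = Add(Mul(36, 20436), -8) = Add(735696, -8) = 735688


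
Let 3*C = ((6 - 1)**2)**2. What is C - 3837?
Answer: -10886/3 ≈ -3628.7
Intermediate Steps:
C = 625/3 (C = ((6 - 1)**2)**2/3 = (5**2)**2/3 = (1/3)*25**2 = (1/3)*625 = 625/3 ≈ 208.33)
C - 3837 = 625/3 - 3837 = -10886/3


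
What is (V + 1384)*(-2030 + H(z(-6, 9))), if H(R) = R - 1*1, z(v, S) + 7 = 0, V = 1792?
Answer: -6472688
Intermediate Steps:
z(v, S) = -7 (z(v, S) = -7 + 0 = -7)
H(R) = -1 + R (H(R) = R - 1 = -1 + R)
(V + 1384)*(-2030 + H(z(-6, 9))) = (1792 + 1384)*(-2030 + (-1 - 7)) = 3176*(-2030 - 8) = 3176*(-2038) = -6472688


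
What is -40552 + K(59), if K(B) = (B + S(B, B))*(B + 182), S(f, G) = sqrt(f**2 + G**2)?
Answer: -26333 + 14219*sqrt(2) ≈ -6224.3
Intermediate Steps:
S(f, G) = sqrt(G**2 + f**2)
K(B) = (182 + B)*(B + sqrt(2)*sqrt(B**2)) (K(B) = (B + sqrt(B**2 + B**2))*(B + 182) = (B + sqrt(2*B**2))*(182 + B) = (B + sqrt(2)*sqrt(B**2))*(182 + B) = (182 + B)*(B + sqrt(2)*sqrt(B**2)))
-40552 + K(59) = -40552 + (59**2 + 182*59 + 182*sqrt(2)*sqrt(59**2) + 59*sqrt(2)*sqrt(59**2)) = -40552 + (3481 + 10738 + 182*sqrt(2)*sqrt(3481) + 59*sqrt(2)*sqrt(3481)) = -40552 + (3481 + 10738 + 182*sqrt(2)*59 + 59*sqrt(2)*59) = -40552 + (3481 + 10738 + 10738*sqrt(2) + 3481*sqrt(2)) = -40552 + (14219 + 14219*sqrt(2)) = -26333 + 14219*sqrt(2)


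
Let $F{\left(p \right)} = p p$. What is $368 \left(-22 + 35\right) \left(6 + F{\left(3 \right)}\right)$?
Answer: $71760$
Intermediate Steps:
$F{\left(p \right)} = p^{2}$
$368 \left(-22 + 35\right) \left(6 + F{\left(3 \right)}\right) = 368 \left(-22 + 35\right) \left(6 + 3^{2}\right) = 368 \cdot 13 \left(6 + 9\right) = 368 \cdot 13 \cdot 15 = 368 \cdot 195 = 71760$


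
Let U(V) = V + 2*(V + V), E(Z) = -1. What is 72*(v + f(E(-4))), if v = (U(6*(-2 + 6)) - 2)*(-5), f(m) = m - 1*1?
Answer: -42624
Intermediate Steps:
f(m) = -1 + m (f(m) = m - 1 = -1 + m)
U(V) = 5*V (U(V) = V + 2*(2*V) = V + 4*V = 5*V)
v = -590 (v = (5*(6*(-2 + 6)) - 2)*(-5) = (5*(6*4) - 2)*(-5) = (5*24 - 2)*(-5) = (120 - 2)*(-5) = 118*(-5) = -590)
72*(v + f(E(-4))) = 72*(-590 + (-1 - 1)) = 72*(-590 - 2) = 72*(-592) = -42624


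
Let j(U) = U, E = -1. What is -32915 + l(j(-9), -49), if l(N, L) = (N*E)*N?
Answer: -32996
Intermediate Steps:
l(N, L) = -N**2 (l(N, L) = (N*(-1))*N = (-N)*N = -N**2)
-32915 + l(j(-9), -49) = -32915 - 1*(-9)**2 = -32915 - 1*81 = -32915 - 81 = -32996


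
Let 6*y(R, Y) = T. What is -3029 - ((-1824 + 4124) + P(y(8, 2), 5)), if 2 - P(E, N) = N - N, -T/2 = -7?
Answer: -5331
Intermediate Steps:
T = 14 (T = -2*(-7) = 14)
y(R, Y) = 7/3 (y(R, Y) = (⅙)*14 = 7/3)
P(E, N) = 2 (P(E, N) = 2 - (N - N) = 2 - 1*0 = 2 + 0 = 2)
-3029 - ((-1824 + 4124) + P(y(8, 2), 5)) = -3029 - ((-1824 + 4124) + 2) = -3029 - (2300 + 2) = -3029 - 1*2302 = -3029 - 2302 = -5331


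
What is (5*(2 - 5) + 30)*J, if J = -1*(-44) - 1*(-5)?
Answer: 735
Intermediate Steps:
J = 49 (J = 44 + 5 = 49)
(5*(2 - 5) + 30)*J = (5*(2 - 5) + 30)*49 = (5*(-3) + 30)*49 = (-15 + 30)*49 = 15*49 = 735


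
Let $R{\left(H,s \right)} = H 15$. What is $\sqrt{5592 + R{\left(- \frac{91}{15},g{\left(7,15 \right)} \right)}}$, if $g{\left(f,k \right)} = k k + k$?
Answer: $\sqrt{5501} \approx 74.169$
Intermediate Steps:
$g{\left(f,k \right)} = k + k^{2}$ ($g{\left(f,k \right)} = k^{2} + k = k + k^{2}$)
$R{\left(H,s \right)} = 15 H$
$\sqrt{5592 + R{\left(- \frac{91}{15},g{\left(7,15 \right)} \right)}} = \sqrt{5592 + 15 \left(- \frac{91}{15}\right)} = \sqrt{5592 - 91} = \sqrt{5501}$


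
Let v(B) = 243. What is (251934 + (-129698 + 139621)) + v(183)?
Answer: 262100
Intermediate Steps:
(251934 + (-129698 + 139621)) + v(183) = (251934 + (-129698 + 139621)) + 243 = (251934 + 9923) + 243 = 261857 + 243 = 262100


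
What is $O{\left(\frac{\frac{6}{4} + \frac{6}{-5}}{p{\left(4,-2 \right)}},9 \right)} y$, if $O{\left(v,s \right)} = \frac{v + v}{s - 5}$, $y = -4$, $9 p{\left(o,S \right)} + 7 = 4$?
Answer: $\frac{9}{5} \approx 1.8$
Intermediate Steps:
$p{\left(o,S \right)} = - \frac{1}{3}$ ($p{\left(o,S \right)} = - \frac{7}{9} + \frac{1}{9} \cdot 4 = - \frac{7}{9} + \frac{4}{9} = - \frac{1}{3}$)
$O{\left(v,s \right)} = \frac{2 v}{-5 + s}$
$O{\left(\frac{\frac{6}{4} + \frac{6}{-5}}{p{\left(4,-2 \right)}},9 \right)} y = \frac{2 \frac{\frac{6}{4} + \frac{6}{-5}}{- \frac{1}{3}}}{-5 + 9} \left(-4\right) = \frac{2 \left(6 \cdot \frac{1}{4} + 6 \left(- \frac{1}{5}\right)\right) \left(-3\right)}{4} \left(-4\right) = 2 \left(\frac{3}{2} - \frac{6}{5}\right) \left(-3\right) \frac{1}{4} \left(-4\right) = 2 \cdot \frac{3}{10} \left(-3\right) \frac{1}{4} \left(-4\right) = 2 \left(- \frac{9}{10}\right) \frac{1}{4} \left(-4\right) = \left(- \frac{9}{20}\right) \left(-4\right) = \frac{9}{5}$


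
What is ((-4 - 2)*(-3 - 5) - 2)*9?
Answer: 414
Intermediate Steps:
((-4 - 2)*(-3 - 5) - 2)*9 = (-6*(-8) - 2)*9 = (48 - 2)*9 = 46*9 = 414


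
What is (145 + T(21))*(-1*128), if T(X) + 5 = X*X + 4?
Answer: -74880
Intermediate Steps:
T(X) = -1 + X² (T(X) = -5 + (X*X + 4) = -5 + (X² + 4) = -5 + (4 + X²) = -1 + X²)
(145 + T(21))*(-1*128) = (145 + (-1 + 21²))*(-1*128) = (145 + (-1 + 441))*(-128) = (145 + 440)*(-128) = 585*(-128) = -74880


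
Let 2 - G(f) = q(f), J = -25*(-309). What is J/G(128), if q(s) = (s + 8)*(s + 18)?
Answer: -2575/6618 ≈ -0.38909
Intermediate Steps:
J = 7725
q(s) = (8 + s)*(18 + s)
G(f) = -142 - f² - 26*f (G(f) = 2 - (144 + f² + 26*f) = 2 + (-144 - f² - 26*f) = -142 - f² - 26*f)
J/G(128) = 7725/(-142 - 1*128² - 26*128) = 7725/(-142 - 1*16384 - 3328) = 7725/(-142 - 16384 - 3328) = 7725/(-19854) = 7725*(-1/19854) = -2575/6618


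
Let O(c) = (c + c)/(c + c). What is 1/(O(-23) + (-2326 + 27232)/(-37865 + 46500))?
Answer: 8635/33541 ≈ 0.25745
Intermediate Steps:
O(c) = 1 (O(c) = (2*c)/((2*c)) = (2*c)*(1/(2*c)) = 1)
1/(O(-23) + (-2326 + 27232)/(-37865 + 46500)) = 1/(1 + (-2326 + 27232)/(-37865 + 46500)) = 1/(1 + 24906/8635) = 1/(33541/8635) = 8635/33541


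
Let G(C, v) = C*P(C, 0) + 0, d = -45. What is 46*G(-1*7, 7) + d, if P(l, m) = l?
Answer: 2209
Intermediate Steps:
G(C, v) = C**2 (G(C, v) = C*C + 0 = C**2 + 0 = C**2)
46*G(-1*7, 7) + d = 46*(-1*7)**2 - 45 = 46*(-7)**2 - 45 = 46*49 - 45 = 2254 - 45 = 2209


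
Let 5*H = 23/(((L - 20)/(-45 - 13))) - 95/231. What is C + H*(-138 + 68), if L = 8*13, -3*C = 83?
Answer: 6614/33 ≈ 200.42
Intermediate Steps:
C = -83/3 (C = -⅓*83 = -83/3 ≈ -27.667)
L = 104
H = -2509/770 (H = (23/(((104 - 20)/(-45 - 13))) - 95/231)/5 = (23/((84/(-58))) - 95*1/231)/5 = (23/((84*(-1/58))) - 95/231)/5 = (23/(-42/29) - 95/231)/5 = (23*(-29/42) - 95/231)/5 = (-667/42 - 95/231)/5 = (⅕)*(-2509/154) = -2509/770 ≈ -3.2584)
C + H*(-138 + 68) = -83/3 - 2509*(-138 + 68)/770 = -83/3 - 2509/770*(-70) = -83/3 + 2509/11 = 6614/33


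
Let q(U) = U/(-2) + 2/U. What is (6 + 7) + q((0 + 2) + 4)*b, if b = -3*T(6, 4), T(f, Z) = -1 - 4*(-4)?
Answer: 133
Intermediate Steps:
T(f, Z) = 15 (T(f, Z) = -1 + 16 = 15)
b = -45 (b = -3*15 = -45)
q(U) = 2/U - U/2 (q(U) = U*(-½) + 2/U = -U/2 + 2/U = 2/U - U/2)
(6 + 7) + q((0 + 2) + 4)*b = (6 + 7) + (2/((0 + 2) + 4) - ((0 + 2) + 4)/2)*(-45) = 13 + (2/(2 + 4) - (2 + 4)/2)*(-45) = 13 + (2/6 - ½*6)*(-45) = 13 + (2*(⅙) - 3)*(-45) = 13 + (⅓ - 3)*(-45) = 13 - 8/3*(-45) = 13 + 120 = 133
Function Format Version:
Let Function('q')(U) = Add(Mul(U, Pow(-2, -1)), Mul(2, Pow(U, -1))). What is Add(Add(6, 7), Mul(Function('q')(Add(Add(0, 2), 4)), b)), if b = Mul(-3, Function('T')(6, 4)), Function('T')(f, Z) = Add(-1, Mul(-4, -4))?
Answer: 133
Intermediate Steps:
Function('T')(f, Z) = 15 (Function('T')(f, Z) = Add(-1, 16) = 15)
b = -45 (b = Mul(-3, 15) = -45)
Function('q')(U) = Add(Mul(2, Pow(U, -1)), Mul(Rational(-1, 2), U)) (Function('q')(U) = Add(Mul(U, Rational(-1, 2)), Mul(2, Pow(U, -1))) = Add(Mul(Rational(-1, 2), U), Mul(2, Pow(U, -1))) = Add(Mul(2, Pow(U, -1)), Mul(Rational(-1, 2), U)))
Add(Add(6, 7), Mul(Function('q')(Add(Add(0, 2), 4)), b)) = Add(Add(6, 7), Mul(Add(Mul(2, Pow(Add(Add(0, 2), 4), -1)), Mul(Rational(-1, 2), Add(Add(0, 2), 4))), -45)) = Add(13, Mul(Add(Mul(2, Pow(Add(2, 4), -1)), Mul(Rational(-1, 2), Add(2, 4))), -45)) = Add(13, Mul(Add(Mul(2, Pow(6, -1)), Mul(Rational(-1, 2), 6)), -45)) = Add(13, Mul(Add(Mul(2, Rational(1, 6)), -3), -45)) = Add(13, Mul(Add(Rational(1, 3), -3), -45)) = Add(13, Mul(Rational(-8, 3), -45)) = Add(13, 120) = 133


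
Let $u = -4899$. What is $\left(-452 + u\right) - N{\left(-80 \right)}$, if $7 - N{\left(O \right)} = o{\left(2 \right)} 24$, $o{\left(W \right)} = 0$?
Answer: $-5358$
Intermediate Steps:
$N{\left(O \right)} = 7$ ($N{\left(O \right)} = 7 - 0 \cdot 24 = 7 - 0 = 7 + 0 = 7$)
$\left(-452 + u\right) - N{\left(-80 \right)} = \left(-452 - 4899\right) - 7 = -5351 - 7 = -5358$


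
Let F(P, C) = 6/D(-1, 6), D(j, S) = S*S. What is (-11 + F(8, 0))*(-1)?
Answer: 65/6 ≈ 10.833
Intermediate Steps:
D(j, S) = S²
F(P, C) = ⅙ (F(P, C) = 6/(6²) = 6/36 = 6*(1/36) = ⅙)
(-11 + F(8, 0))*(-1) = (-11 + ⅙)*(-1) = -65/6*(-1) = 65/6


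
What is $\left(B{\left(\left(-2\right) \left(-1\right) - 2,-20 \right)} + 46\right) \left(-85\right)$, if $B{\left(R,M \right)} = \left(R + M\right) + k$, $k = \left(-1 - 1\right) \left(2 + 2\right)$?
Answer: $-1530$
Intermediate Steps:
$k = -8$ ($k = \left(-1 - 1\right) 4 = \left(-2\right) 4 = -8$)
$B{\left(R,M \right)} = -8 + M + R$ ($B{\left(R,M \right)} = \left(R + M\right) - 8 = \left(M + R\right) - 8 = -8 + M + R$)
$\left(B{\left(\left(-2\right) \left(-1\right) - 2,-20 \right)} + 46\right) \left(-85\right) = \left(\left(-8 - 20 - 0\right) + 46\right) \left(-85\right) = \left(\left(-8 - 20 + \left(2 - 2\right)\right) + 46\right) \left(-85\right) = \left(\left(-8 - 20 + 0\right) + 46\right) \left(-85\right) = \left(-28 + 46\right) \left(-85\right) = 18 \left(-85\right) = -1530$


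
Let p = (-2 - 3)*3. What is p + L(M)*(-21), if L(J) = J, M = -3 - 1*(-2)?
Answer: 6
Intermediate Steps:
M = -1 (M = -3 + 2 = -1)
p = -15 (p = -5*3 = -15)
p + L(M)*(-21) = -15 - 1*(-21) = -15 + 21 = 6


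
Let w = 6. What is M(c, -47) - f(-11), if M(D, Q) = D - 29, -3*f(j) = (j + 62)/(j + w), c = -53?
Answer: -427/5 ≈ -85.400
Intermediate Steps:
f(j) = -(62 + j)/(3*(6 + j)) (f(j) = -(j + 62)/(3*(j + 6)) = -(62 + j)/(3*(6 + j)))
M(D, Q) = -29 + D
M(c, -47) - f(-11) = (-29 - 53) - (-62 - 1*(-11))/(3*(6 - 11)) = -82 - (-62 + 11)/(3*(-5)) = -82 - (-1)*(-51)/(3*5) = -82 - 1*17/5 = -82 - 17/5 = -427/5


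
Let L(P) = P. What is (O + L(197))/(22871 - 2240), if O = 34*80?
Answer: 2917/20631 ≈ 0.14139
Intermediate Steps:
O = 2720
(O + L(197))/(22871 - 2240) = (2720 + 197)/(22871 - 2240) = 2917/20631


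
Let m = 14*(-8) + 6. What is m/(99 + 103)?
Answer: -53/101 ≈ -0.52475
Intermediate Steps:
m = -106 (m = -112 + 6 = -106)
m/(99 + 103) = -106/(99 + 103) = -106/202 = -106*1/202 = -53/101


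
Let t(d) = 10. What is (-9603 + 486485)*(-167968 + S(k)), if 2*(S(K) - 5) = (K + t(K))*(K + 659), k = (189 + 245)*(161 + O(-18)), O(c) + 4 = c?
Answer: 877285249561994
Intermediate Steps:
O(c) = -4 + c
k = 60326 (k = (189 + 245)*(161 + (-4 - 18)) = 434*(161 - 22) = 434*139 = 60326)
S(K) = 5 + (10 + K)*(659 + K)/2 (S(K) = 5 + ((K + 10)*(K + 659))/2 = 5 + ((10 + K)*(659 + K))/2 = 5 + (10 + K)*(659 + K)/2)
(-9603 + 486485)*(-167968 + S(k)) = (-9603 + 486485)*(-167968 + (3300 + (½)*60326² + (669/2)*60326)) = 476882*(-167968 + (3300 + (½)*3639226276 + 20179047)) = 476882*(-167968 + (3300 + 1819613138 + 20179047)) = 476882*(-167968 + 1839795485) = 476882*1839627517 = 877285249561994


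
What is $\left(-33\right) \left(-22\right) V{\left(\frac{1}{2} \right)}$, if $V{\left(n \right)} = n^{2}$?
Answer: $\frac{363}{2} \approx 181.5$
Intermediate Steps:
$\left(-33\right) \left(-22\right) V{\left(\frac{1}{2} \right)} = \left(-33\right) \left(-22\right) \left(\frac{1}{2}\right)^{2} = \frac{726}{4} = 726 \cdot \frac{1}{4} = \frac{363}{2}$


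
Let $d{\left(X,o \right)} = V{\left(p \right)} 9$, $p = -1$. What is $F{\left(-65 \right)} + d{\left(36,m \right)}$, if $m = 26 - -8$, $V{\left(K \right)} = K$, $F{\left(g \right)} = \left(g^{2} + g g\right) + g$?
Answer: $8376$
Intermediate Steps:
$F{\left(g \right)} = g + 2 g^{2}$ ($F{\left(g \right)} = \left(g^{2} + g^{2}\right) + g = 2 g^{2} + g = g + 2 g^{2}$)
$m = 34$ ($m = 26 + 8 = 34$)
$d{\left(X,o \right)} = -9$ ($d{\left(X,o \right)} = \left(-1\right) 9 = -9$)
$F{\left(-65 \right)} + d{\left(36,m \right)} = - 65 \left(1 + 2 \left(-65\right)\right) - 9 = - 65 \left(1 - 130\right) - 9 = \left(-65\right) \left(-129\right) - 9 = 8385 - 9 = 8376$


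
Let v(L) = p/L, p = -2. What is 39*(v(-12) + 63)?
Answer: 4927/2 ≈ 2463.5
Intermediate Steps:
v(L) = -2/L
39*(v(-12) + 63) = 39*(-2/(-12) + 63) = 39*(-2*(-1/12) + 63) = 39*(⅙ + 63) = 39*(379/6) = 4927/2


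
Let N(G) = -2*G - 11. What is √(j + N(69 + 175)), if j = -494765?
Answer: 4*I*√30954 ≈ 703.75*I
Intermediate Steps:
N(G) = -11 - 2*G
√(j + N(69 + 175)) = √(-494765 + (-11 - 2*(69 + 175))) = √(-494765 + (-11 - 2*244)) = √(-494765 + (-11 - 488)) = √(-494765 - 499) = √(-495264) = 4*I*√30954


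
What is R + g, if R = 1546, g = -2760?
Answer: -1214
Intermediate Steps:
R + g = 1546 - 2760 = -1214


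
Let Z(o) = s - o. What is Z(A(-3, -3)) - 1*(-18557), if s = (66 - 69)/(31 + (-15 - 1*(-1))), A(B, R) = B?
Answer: 315517/17 ≈ 18560.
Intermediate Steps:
s = -3/17 (s = -3/(31 + (-15 + 1)) = -3/(31 - 14) = -3/17 ≈ -0.17647)
Z(o) = -3/17 - o
Z(A(-3, -3)) - 1*(-18557) = (-3/17 - 1*(-3)) - 1*(-18557) = (-3/17 + 3) + 18557 = 48/17 + 18557 = 315517/17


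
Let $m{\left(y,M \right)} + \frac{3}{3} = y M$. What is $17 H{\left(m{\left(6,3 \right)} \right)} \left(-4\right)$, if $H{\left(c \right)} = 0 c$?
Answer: $0$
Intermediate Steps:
$m{\left(y,M \right)} = -1 + M y$ ($m{\left(y,M \right)} = -1 + y M = -1 + M y$)
$H{\left(c \right)} = 0$
$17 H{\left(m{\left(6,3 \right)} \right)} \left(-4\right) = 17 \cdot 0 \left(-4\right) = 0 \left(-4\right) = 0$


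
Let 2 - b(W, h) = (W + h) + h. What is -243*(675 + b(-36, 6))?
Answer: -170343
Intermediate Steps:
b(W, h) = 2 - W - 2*h (b(W, h) = 2 - ((W + h) + h) = 2 - (W + 2*h) = 2 + (-W - 2*h) = 2 - W - 2*h)
-243*(675 + b(-36, 6)) = -243*(675 + (2 - 1*(-36) - 2*6)) = -243*(675 + (2 + 36 - 12)) = -243*(675 + 26) = -243*701 = -170343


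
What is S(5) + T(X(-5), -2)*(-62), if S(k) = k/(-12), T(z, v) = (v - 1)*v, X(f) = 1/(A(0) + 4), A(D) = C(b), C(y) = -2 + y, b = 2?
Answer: -4469/12 ≈ -372.42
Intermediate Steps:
A(D) = 0 (A(D) = -2 + 2 = 0)
X(f) = ¼ (X(f) = 1/(0 + 4) = 1/4 = ¼)
T(z, v) = v*(-1 + v) (T(z, v) = (-1 + v)*v = v*(-1 + v))
S(k) = -k/12 (S(k) = k*(-1/12) = -k/12)
S(5) + T(X(-5), -2)*(-62) = -1/12*5 - 2*(-1 - 2)*(-62) = -5/12 - 2*(-3)*(-62) = -5/12 + 6*(-62) = -5/12 - 372 = -4469/12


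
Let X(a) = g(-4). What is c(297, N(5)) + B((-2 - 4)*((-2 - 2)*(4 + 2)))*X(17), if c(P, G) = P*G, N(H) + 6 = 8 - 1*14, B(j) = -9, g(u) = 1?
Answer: -3573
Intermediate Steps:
N(H) = -12 (N(H) = -6 + (8 - 1*14) = -6 + (8 - 14) = -6 - 6 = -12)
X(a) = 1
c(P, G) = G*P
c(297, N(5)) + B((-2 - 4)*((-2 - 2)*(4 + 2)))*X(17) = -12*297 - 9*1 = -3564 - 9 = -3573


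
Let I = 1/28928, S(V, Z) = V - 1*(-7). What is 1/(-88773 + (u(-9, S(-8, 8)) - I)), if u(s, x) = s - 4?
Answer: -28928/2568401409 ≈ -1.1263e-5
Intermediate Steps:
S(V, Z) = 7 + V (S(V, Z) = V + 7 = 7 + V)
I = 1/28928 ≈ 3.4569e-5
u(s, x) = -4 + s
1/(-88773 + (u(-9, S(-8, 8)) - I)) = 1/(-88773 + ((-4 - 9) - 1*1/28928)) = 1/(-88773 + (-13 - 1/28928)) = 1/(-88773 - 376065/28928) = 1/(-2568401409/28928) = -28928/2568401409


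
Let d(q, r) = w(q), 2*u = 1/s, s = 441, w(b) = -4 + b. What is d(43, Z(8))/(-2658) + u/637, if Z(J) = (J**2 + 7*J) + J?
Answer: -1825739/124446231 ≈ -0.014671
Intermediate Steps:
u = 1/882 (u = (1/2)/441 = (1/2)*(1/441) = 1/882 ≈ 0.0011338)
Z(J) = J**2 + 8*J
d(q, r) = -4 + q
d(43, Z(8))/(-2658) + u/637 = (-4 + 43)/(-2658) + (1/882)/637 = 39*(-1/2658) + (1/882)*(1/637) = -13/886 + 1/561834 = -1825739/124446231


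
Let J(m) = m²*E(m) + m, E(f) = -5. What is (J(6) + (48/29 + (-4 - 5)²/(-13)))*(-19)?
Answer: 1279137/377 ≈ 3392.9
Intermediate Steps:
J(m) = m - 5*m² (J(m) = m²*(-5) + m = -5*m² + m = m - 5*m²)
(J(6) + (48/29 + (-4 - 5)²/(-13)))*(-19) = (6*(1 - 5*6) + (48/29 + (-4 - 5)²/(-13)))*(-19) = (6*(1 - 30) + (48*(1/29) + (-9)²*(-1/13)))*(-19) = (6*(-29) + (48/29 + 81*(-1/13)))*(-19) = (-174 + (48/29 - 81/13))*(-19) = (-174 - 1725/377)*(-19) = -67323/377*(-19) = 1279137/377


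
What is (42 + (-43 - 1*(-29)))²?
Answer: 784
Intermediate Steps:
(42 + (-43 - 1*(-29)))² = (42 + (-43 + 29))² = (42 - 14)² = 28² = 784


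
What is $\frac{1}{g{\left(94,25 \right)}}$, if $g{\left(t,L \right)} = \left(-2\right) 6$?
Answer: $- \frac{1}{12} \approx -0.083333$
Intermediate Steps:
$g{\left(t,L \right)} = -12$
$\frac{1}{g{\left(94,25 \right)}} = \frac{1}{-12} = - \frac{1}{12}$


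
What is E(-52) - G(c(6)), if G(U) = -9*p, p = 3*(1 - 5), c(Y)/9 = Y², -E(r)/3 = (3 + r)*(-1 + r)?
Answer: -7899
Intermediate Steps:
E(r) = -3*(-1 + r)*(3 + r) (E(r) = -3*(3 + r)*(-1 + r) = -3*(-1 + r)*(3 + r))
c(Y) = 9*Y²
p = -12 (p = 3*(-4) = -12)
G(U) = 108 (G(U) = -9*(-12) = 108)
E(-52) - G(c(6)) = (9 - 6*(-52) - 3*(-52)²) - 1*108 = (9 + 312 - 3*2704) - 108 = (9 + 312 - 8112) - 108 = -7791 - 108 = -7899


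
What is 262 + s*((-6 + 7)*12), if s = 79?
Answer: 1210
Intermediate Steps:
262 + s*((-6 + 7)*12) = 262 + 79*((-6 + 7)*12) = 262 + 79*(1*12) = 262 + 79*12 = 262 + 948 = 1210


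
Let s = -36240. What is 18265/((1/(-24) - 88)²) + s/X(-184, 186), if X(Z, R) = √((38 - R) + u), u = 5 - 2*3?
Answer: 10520640/4464769 + 36240*I*√149/149 ≈ 2.3564 + 2968.9*I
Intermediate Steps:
u = -1 (u = 5 - 6 = -1)
X(Z, R) = √(37 - R) (X(Z, R) = √((38 - R) - 1) = √(37 - R))
18265/((1/(-24) - 88)²) + s/X(-184, 186) = 18265/((1/(-24) - 88)²) - 36240/√(37 - 1*186) = 18265/((-1/24 - 88)²) - 36240/√(37 - 186) = 18265/((-2113/24)²) - 36240*(-I*√149/149) = 18265/(4464769/576) - 36240*(-I*√149/149) = 18265*(576/4464769) - (-36240)*I*√149/149 = 10520640/4464769 + 36240*I*√149/149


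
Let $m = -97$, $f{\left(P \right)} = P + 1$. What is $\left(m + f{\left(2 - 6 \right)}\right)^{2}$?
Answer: $10000$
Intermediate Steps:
$f{\left(P \right)} = 1 + P$
$\left(m + f{\left(2 - 6 \right)}\right)^{2} = \left(-97 + \left(1 + \left(2 - 6\right)\right)\right)^{2} = \left(-97 + \left(1 - 4\right)\right)^{2} = \left(-97 - 3\right)^{2} = \left(-100\right)^{2} = 10000$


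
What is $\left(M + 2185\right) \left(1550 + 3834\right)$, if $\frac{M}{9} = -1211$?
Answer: $-46916176$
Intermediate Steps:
$M = -10899$ ($M = 9 \left(-1211\right) = -10899$)
$\left(M + 2185\right) \left(1550 + 3834\right) = \left(-10899 + 2185\right) \left(1550 + 3834\right) = \left(-8714\right) 5384 = -46916176$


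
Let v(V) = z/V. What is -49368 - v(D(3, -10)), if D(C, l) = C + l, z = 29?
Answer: -345547/7 ≈ -49364.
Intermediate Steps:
v(V) = 29/V
-49368 - v(D(3, -10)) = -49368 - 29/(3 - 10) = -49368 - 29/(-7) = -49368 - 29*(-1)/7 = -49368 - 1*(-29/7) = -49368 + 29/7 = -345547/7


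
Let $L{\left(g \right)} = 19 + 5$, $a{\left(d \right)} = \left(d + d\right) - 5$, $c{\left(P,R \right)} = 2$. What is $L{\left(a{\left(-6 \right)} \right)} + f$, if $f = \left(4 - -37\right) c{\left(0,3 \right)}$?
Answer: $106$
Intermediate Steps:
$a{\left(d \right)} = -5 + 2 d$ ($a{\left(d \right)} = 2 d - 5 = -5 + 2 d$)
$f = 82$ ($f = \left(4 - -37\right) 2 = \left(4 + 37\right) 2 = 41 \cdot 2 = 82$)
$L{\left(g \right)} = 24$
$L{\left(a{\left(-6 \right)} \right)} + f = 24 + 82 = 106$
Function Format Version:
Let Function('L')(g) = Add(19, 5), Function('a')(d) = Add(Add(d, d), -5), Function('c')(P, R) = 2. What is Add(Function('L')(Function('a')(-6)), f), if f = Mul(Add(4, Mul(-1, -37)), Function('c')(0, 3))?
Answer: 106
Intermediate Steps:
Function('a')(d) = Add(-5, Mul(2, d)) (Function('a')(d) = Add(Mul(2, d), -5) = Add(-5, Mul(2, d)))
f = 82 (f = Mul(Add(4, Mul(-1, -37)), 2) = Mul(Add(4, 37), 2) = Mul(41, 2) = 82)
Function('L')(g) = 24
Add(Function('L')(Function('a')(-6)), f) = Add(24, 82) = 106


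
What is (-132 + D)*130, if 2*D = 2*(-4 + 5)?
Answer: -17030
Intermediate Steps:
D = 1 (D = (2*(-4 + 5))/2 = (2*1)/2 = (½)*2 = 1)
(-132 + D)*130 = (-132 + 1)*130 = -131*130 = -17030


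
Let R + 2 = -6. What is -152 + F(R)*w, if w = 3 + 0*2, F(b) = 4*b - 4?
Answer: -260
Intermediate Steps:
R = -8 (R = -2 - 6 = -8)
F(b) = -4 + 4*b
w = 3 (w = 3 + 0 = 3)
-152 + F(R)*w = -152 + (-4 + 4*(-8))*3 = -152 + (-4 - 32)*3 = -152 - 36*3 = -152 - 108 = -260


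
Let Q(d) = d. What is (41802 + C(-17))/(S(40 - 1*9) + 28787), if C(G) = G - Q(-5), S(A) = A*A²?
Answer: 6965/9763 ≈ 0.71341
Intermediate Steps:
S(A) = A³
C(G) = 5 + G (C(G) = G - 1*(-5) = G + 5 = 5 + G)
(41802 + C(-17))/(S(40 - 1*9) + 28787) = (41802 + (5 - 17))/((40 - 1*9)³ + 28787) = (41802 - 12)/((40 - 9)³ + 28787) = 41790/(31³ + 28787) = 41790/(29791 + 28787) = 41790/58578 = 41790*(1/58578) = 6965/9763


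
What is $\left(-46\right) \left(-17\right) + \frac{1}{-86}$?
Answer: $\frac{67251}{86} \approx 781.99$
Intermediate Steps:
$\left(-46\right) \left(-17\right) + \frac{1}{-86} = 782 - \frac{1}{86} = \frac{67251}{86}$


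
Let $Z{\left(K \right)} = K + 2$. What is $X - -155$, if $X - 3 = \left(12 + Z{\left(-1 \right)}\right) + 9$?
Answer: $180$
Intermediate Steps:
$Z{\left(K \right)} = 2 + K$
$X = 25$ ($X = 3 + \left(\left(12 + \left(2 - 1\right)\right) + 9\right) = 3 + \left(\left(12 + 1\right) + 9\right) = 3 + \left(13 + 9\right) = 3 + 22 = 25$)
$X - -155 = 25 - -155 = 25 + 155 = 180$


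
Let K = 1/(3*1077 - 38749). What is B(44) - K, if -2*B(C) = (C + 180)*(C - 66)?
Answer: 87516353/35518 ≈ 2464.0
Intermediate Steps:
B(C) = -(-66 + C)*(180 + C)/2 (B(C) = -(C + 180)*(C - 66)/2 = -(180 + C)*(-66 + C)/2 = -(-66 + C)*(180 + C)/2)
K = -1/35518 (K = 1/(3231 - 38749) = 1/(-35518) = -1/35518 ≈ -2.8155e-5)
B(44) - K = (5940 - 57*44 - ½*44²) - 1*(-1/35518) = (5940 - 2508 - ½*1936) + 1/35518 = (5940 - 2508 - 968) + 1/35518 = 2464 + 1/35518 = 87516353/35518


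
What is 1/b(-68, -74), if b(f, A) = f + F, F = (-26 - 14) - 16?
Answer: -1/124 ≈ -0.0080645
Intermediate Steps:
F = -56 (F = -40 - 16 = -56)
b(f, A) = -56 + f (b(f, A) = f - 56 = -56 + f)
1/b(-68, -74) = 1/(-56 - 68) = 1/(-124) = -1/124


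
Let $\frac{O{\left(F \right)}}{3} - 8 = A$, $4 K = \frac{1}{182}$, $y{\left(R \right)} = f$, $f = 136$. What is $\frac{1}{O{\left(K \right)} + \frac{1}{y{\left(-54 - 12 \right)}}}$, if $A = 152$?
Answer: $\frac{136}{65281} \approx 0.0020833$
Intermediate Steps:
$y{\left(R \right)} = 136$
$K = \frac{1}{728}$ ($K = \frac{1}{4 \cdot 182} = \frac{1}{4} \cdot \frac{1}{182} = \frac{1}{728} \approx 0.0013736$)
$O{\left(F \right)} = 480$ ($O{\left(F \right)} = 24 + 3 \cdot 152 = 24 + 456 = 480$)
$\frac{1}{O{\left(K \right)} + \frac{1}{y{\left(-54 - 12 \right)}}} = \frac{1}{480 + \frac{1}{136}} = \frac{1}{\frac{65281}{136}} = \frac{136}{65281}$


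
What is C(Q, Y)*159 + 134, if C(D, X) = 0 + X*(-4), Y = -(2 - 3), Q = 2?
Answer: -502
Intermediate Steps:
Y = 1 (Y = -1*(-1) = 1)
C(D, X) = -4*X (C(D, X) = 0 - 4*X = -4*X)
C(Q, Y)*159 + 134 = -4*1*159 + 134 = -4*159 + 134 = -636 + 134 = -502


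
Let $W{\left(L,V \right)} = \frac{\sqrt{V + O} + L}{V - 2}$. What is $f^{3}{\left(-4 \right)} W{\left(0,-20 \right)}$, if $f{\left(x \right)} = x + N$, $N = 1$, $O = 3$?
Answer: $\frac{27 i \sqrt{17}}{22} \approx 5.0602 i$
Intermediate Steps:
$f{\left(x \right)} = 1 + x$ ($f{\left(x \right)} = x + 1 = 1 + x$)
$W{\left(L,V \right)} = \frac{L + \sqrt{3 + V}}{-2 + V}$ ($W{\left(L,V \right)} = \frac{\sqrt{V + 3} + L}{V - 2} = \frac{\sqrt{3 + V} + L}{-2 + V} = \frac{L + \sqrt{3 + V}}{-2 + V}$)
$f^{3}{\left(-4 \right)} W{\left(0,-20 \right)} = \left(1 - 4\right)^{3} \frac{0 + \sqrt{3 - 20}}{-2 - 20} = \left(-3\right)^{3} \frac{0 + \sqrt{-17}}{-22} = - 27 \left(- \frac{0 + i \sqrt{17}}{22}\right) = - 27 \left(- \frac{i \sqrt{17}}{22}\right) = \frac{27 i \sqrt{17}}{22}$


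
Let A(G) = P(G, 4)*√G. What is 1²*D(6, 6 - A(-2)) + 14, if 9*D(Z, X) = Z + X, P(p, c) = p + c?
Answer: 46/3 - 2*I*√2/9 ≈ 15.333 - 0.31427*I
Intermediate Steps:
P(p, c) = c + p
A(G) = √G*(4 + G) (A(G) = (4 + G)*√G = √G*(4 + G))
D(Z, X) = X/9 + Z/9 (D(Z, X) = (Z + X)/9 = (X + Z)/9 = X/9 + Z/9)
1²*D(6, 6 - A(-2)) + 14 = 1²*((6 - √(-2)*(4 - 2))/9 + (⅑)*6) + 14 = 1*((6 - I*√2*2)/9 + ⅔) + 14 = 1*((6 - 2*I*√2)/9 + ⅔) + 14 = 1*((⅔ - 2*I*√2/9) + ⅔) + 14 = 1*(4/3 - 2*I*√2/9) + 14 = (4/3 - 2*I*√2/9) + 14 = 46/3 - 2*I*√2/9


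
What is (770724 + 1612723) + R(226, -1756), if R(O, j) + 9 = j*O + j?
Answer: 1984826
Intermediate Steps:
R(O, j) = -9 + j + O*j (R(O, j) = -9 + (j*O + j) = -9 + (O*j + j) = -9 + (j + O*j) = -9 + j + O*j)
(770724 + 1612723) + R(226, -1756) = (770724 + 1612723) + (-9 - 1756 + 226*(-1756)) = 2383447 + (-9 - 1756 - 396856) = 2383447 - 398621 = 1984826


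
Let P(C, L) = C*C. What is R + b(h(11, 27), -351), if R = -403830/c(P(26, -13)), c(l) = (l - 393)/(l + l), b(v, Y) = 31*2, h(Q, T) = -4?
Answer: -545960614/283 ≈ -1.9292e+6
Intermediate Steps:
P(C, L) = C²
b(v, Y) = 62
c(l) = (-393 + l)/(2*l) (c(l) = (-393 + l)/((2*l)) = (-393 + l)*(1/(2*l)) = (-393 + l)/(2*l))
R = -545978160/283 (R = -403830*1352/(-393 + 26²) = -403830*1352/(-393 + 676) = -403830/((½)*(1/676)*283) = -403830/283/1352 = -403830*1352/283 = -545978160/283 ≈ -1.9293e+6)
R + b(h(11, 27), -351) = -545978160/283 + 62 = -545960614/283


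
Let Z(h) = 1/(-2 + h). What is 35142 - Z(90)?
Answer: 3092495/88 ≈ 35142.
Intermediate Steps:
35142 - Z(90) = 35142 - 1/(-2 + 90) = 35142 - 1/88 = 3092495/88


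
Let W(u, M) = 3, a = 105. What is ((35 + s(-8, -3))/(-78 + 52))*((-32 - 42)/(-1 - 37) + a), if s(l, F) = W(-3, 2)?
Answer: -2032/13 ≈ -156.31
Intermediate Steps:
s(l, F) = 3
((35 + s(-8, -3))/(-78 + 52))*((-32 - 42)/(-1 - 37) + a) = ((35 + 3)/(-78 + 52))*((-32 - 42)/(-1 - 37) + 105) = (38/(-26))*(-74/(-38) + 105) = (38*(-1/26))*(-74*(-1/38) + 105) = -19*(37/19 + 105)/13 = -19/13*2032/19 = -2032/13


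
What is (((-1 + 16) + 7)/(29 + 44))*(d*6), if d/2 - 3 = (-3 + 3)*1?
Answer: 792/73 ≈ 10.849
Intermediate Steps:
d = 6 (d = 6 + 2*((-3 + 3)*1) = 6 + 2*(0*1) = 6 + 2*0 = 6 + 0 = 6)
(((-1 + 16) + 7)/(29 + 44))*(d*6) = (((-1 + 16) + 7)/(29 + 44))*(6*6) = ((15 + 7)/73)*36 = ((1/73)*22)*36 = (22/73)*36 = 792/73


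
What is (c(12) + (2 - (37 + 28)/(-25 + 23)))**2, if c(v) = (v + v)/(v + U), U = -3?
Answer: 49729/36 ≈ 1381.4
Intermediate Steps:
c(v) = 2*v/(-3 + v) (c(v) = (v + v)/(v - 3) = (2*v)/(-3 + v) = 2*v/(-3 + v))
(c(12) + (2 - (37 + 28)/(-25 + 23)))**2 = (2*12/(-3 + 12) + (2 - (37 + 28)/(-25 + 23)))**2 = (2*12/9 + (2 - 65/(-2)))**2 = (2*12*(1/9) + (2 - 65*(-1)/2))**2 = (8/3 + (2 - 1*(-65/2)))**2 = (8/3 + (2 + 65/2))**2 = (8/3 + 69/2)**2 = (223/6)**2 = 49729/36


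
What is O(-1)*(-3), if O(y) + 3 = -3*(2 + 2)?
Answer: 45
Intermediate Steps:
O(y) = -15 (O(y) = -3 - 3*(2 + 2) = -3 - 3*4 = -3 - 12 = -15)
O(-1)*(-3) = -15*(-3) = 45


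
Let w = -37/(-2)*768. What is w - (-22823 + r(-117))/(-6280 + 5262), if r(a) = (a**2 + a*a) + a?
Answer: 7234091/509 ≈ 14212.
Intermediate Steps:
r(a) = a + 2*a**2 (r(a) = (a**2 + a**2) + a = 2*a**2 + a = a + 2*a**2)
w = 14208 (w = -37*(-1/2)*768 = (37/2)*768 = 14208)
w - (-22823 + r(-117))/(-6280 + 5262) = 14208 - (-22823 - 117*(1 + 2*(-117)))/(-6280 + 5262) = 14208 - (-22823 - 117*(1 - 234))/(-1018) = 14208 - (-22823 - 117*(-233))*(-1)/1018 = 14208 - (-22823 + 27261)*(-1)/1018 = 14208 - 4438*(-1)/1018 = 14208 - 1*(-2219/509) = 14208 + 2219/509 = 7234091/509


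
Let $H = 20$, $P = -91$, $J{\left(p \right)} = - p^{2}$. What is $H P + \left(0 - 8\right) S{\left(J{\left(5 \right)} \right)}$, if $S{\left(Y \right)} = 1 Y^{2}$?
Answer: $-6820$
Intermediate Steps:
$S{\left(Y \right)} = Y^{2}$
$H P + \left(0 - 8\right) S{\left(J{\left(5 \right)} \right)} = 20 \left(-91\right) + \left(0 - 8\right) \left(- 5^{2}\right)^{2} = -1820 + \left(0 - 8\right) \left(\left(-1\right) 25\right)^{2} = -1820 - 8 \left(-25\right)^{2} = -1820 - 5000 = -6820$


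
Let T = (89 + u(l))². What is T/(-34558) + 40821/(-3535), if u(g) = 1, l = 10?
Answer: -719662809/61081265 ≈ -11.782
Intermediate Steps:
T = 8100 (T = (89 + 1)² = 90² = 8100)
T/(-34558) + 40821/(-3535) = 8100/(-34558) + 40821/(-3535) = 8100*(-1/34558) + 40821*(-1/3535) = -4050/17279 - 40821/3535 = -719662809/61081265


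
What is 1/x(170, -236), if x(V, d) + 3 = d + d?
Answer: -1/475 ≈ -0.0021053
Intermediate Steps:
x(V, d) = -3 + 2*d (x(V, d) = -3 + (d + d) = -3 + 2*d)
1/x(170, -236) = 1/(-3 + 2*(-236)) = 1/(-3 - 472) = 1/(-475) = -1/475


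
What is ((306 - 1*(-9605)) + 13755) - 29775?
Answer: -6109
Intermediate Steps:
((306 - 1*(-9605)) + 13755) - 29775 = ((306 + 9605) + 13755) - 29775 = (9911 + 13755) - 29775 = 23666 - 29775 = -6109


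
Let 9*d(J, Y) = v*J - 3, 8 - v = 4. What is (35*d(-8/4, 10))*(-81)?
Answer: 3465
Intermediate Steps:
v = 4 (v = 8 - 1*4 = 8 - 4 = 4)
d(J, Y) = -⅓ + 4*J/9 (d(J, Y) = (4*J - 3)/9 = (-3 + 4*J)/9 = -⅓ + 4*J/9)
(35*d(-8/4, 10))*(-81) = (35*(-⅓ + 4*(-8/4)/9))*(-81) = (35*(-⅓ + 4*(-8*¼)/9))*(-81) = (35*(-⅓ + (4/9)*(-2)))*(-81) = (35*(-⅓ - 8/9))*(-81) = (35*(-11/9))*(-81) = -385/9*(-81) = 3465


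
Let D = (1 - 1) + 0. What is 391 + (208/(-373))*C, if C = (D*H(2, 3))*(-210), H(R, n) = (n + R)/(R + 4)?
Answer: 391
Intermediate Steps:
H(R, n) = (R + n)/(4 + R)
D = 0 (D = 0 + 0 = 0)
C = 0 (C = (0*((2 + 3)/(4 + 2)))*(-210) = (0*(5/6))*(-210) = (0*((⅙)*5))*(-210) = (0*(⅚))*(-210) = 0*(-210) = 0)
391 + (208/(-373))*C = 391 + (208/(-373))*0 = 391 + (208*(-1/373))*0 = 391 - 208/373*0 = 391 + 0 = 391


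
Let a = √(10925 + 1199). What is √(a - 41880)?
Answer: √(-41880 + 2*√3031) ≈ 204.38*I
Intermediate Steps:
a = 2*√3031 (a = √12124 = 2*√3031 ≈ 110.11)
√(a - 41880) = √(2*√3031 - 41880) = √(-41880 + 2*√3031)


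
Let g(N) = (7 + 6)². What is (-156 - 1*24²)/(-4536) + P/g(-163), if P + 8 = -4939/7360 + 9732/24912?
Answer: 4570443037/40669836480 ≈ 0.11238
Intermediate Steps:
g(N) = 169 (g(N) = 13² = 169)
P = -31629821/3819840 (P = -8 + (-4939/7360 + 9732/24912) = -8 + (-4939*1/7360 + 9732*(1/24912)) = -8 + (-4939/7360 + 811/2076) = -8 - 1071101/3819840 = -31629821/3819840 ≈ -8.2804)
(-156 - 1*24²)/(-4536) + P/g(-163) = (-156 - 1*24²)/(-4536) - 31629821/3819840/169 = (-156 - 1*576)*(-1/4536) - 31629821/3819840*1/169 = (-156 - 576)*(-1/4536) - 31629821/645552960 = -732*(-1/4536) - 31629821/645552960 = 61/378 - 31629821/645552960 = 4570443037/40669836480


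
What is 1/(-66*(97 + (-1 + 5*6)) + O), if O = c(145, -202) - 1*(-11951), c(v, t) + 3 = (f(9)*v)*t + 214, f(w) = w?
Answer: -1/259764 ≈ -3.8497e-6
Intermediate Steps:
c(v, t) = 211 + 9*t*v (c(v, t) = -3 + ((9*v)*t + 214) = -3 + (9*t*v + 214) = -3 + (214 + 9*t*v) = 211 + 9*t*v)
O = -251448 (O = (211 + 9*(-202)*145) - 1*(-11951) = (211 - 263610) + 11951 = -263399 + 11951 = -251448)
1/(-66*(97 + (-1 + 5*6)) + O) = 1/(-66*(97 + (-1 + 5*6)) - 251448) = 1/(-66*(97 + (-1 + 30)) - 251448) = 1/(-66*(97 + 29) - 251448) = 1/(-66*126 - 251448) = 1/(-8316 - 251448) = 1/(-259764) = -1/259764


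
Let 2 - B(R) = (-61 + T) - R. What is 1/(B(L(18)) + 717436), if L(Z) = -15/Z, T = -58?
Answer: 6/4305337 ≈ 1.3936e-6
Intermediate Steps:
B(R) = 121 + R (B(R) = 2 - ((-61 - 58) - R) = 2 - (-119 - R) = 2 + (119 + R) = 121 + R)
1/(B(L(18)) + 717436) = 1/((121 - 15/18) + 717436) = 1/((121 - 15*1/18) + 717436) = 1/((121 - ⅚) + 717436) = 1/(721/6 + 717436) = 1/(4305337/6) = 6/4305337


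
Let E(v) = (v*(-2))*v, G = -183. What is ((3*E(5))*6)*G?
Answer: 164700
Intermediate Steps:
E(v) = -2*v**2 (E(v) = (-2*v)*v = -2*v**2)
((3*E(5))*6)*G = ((3*(-2*5**2))*6)*(-183) = ((3*(-2*25))*6)*(-183) = ((3*(-50))*6)*(-183) = -150*6*(-183) = -900*(-183) = 164700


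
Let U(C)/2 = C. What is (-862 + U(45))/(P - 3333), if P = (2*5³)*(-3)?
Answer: 772/4083 ≈ 0.18908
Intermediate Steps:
U(C) = 2*C
P = -750 (P = (2*125)*(-3) = 250*(-3) = -750)
(-862 + U(45))/(P - 3333) = (-862 + 2*45)/(-750 - 3333) = (-862 + 90)/(-4083) = -772*(-1/4083) = 772/4083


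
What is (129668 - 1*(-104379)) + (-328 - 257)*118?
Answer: 165017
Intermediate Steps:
(129668 - 1*(-104379)) + (-328 - 257)*118 = (129668 + 104379) - 585*118 = 234047 - 69030 = 165017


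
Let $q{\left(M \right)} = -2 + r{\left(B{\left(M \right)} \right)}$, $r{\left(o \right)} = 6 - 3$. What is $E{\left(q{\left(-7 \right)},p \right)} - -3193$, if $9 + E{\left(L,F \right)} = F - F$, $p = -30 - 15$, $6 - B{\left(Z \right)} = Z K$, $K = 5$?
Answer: $3184$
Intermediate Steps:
$B{\left(Z \right)} = 6 - 5 Z$ ($B{\left(Z \right)} = 6 - Z 5 = 6 - 5 Z$)
$p = -45$ ($p = -30 - 15 = -45$)
$r{\left(o \right)} = 3$ ($r{\left(o \right)} = 6 - 3 = 3$)
$q{\left(M \right)} = 1$ ($q{\left(M \right)} = -2 + 3 = 1$)
$E{\left(L,F \right)} = -9$ ($E{\left(L,F \right)} = -9 + \left(F - F\right) = -9 + 0 = -9$)
$E{\left(q{\left(-7 \right)},p \right)} - -3193 = -9 - -3193 = -9 + 3193 = 3184$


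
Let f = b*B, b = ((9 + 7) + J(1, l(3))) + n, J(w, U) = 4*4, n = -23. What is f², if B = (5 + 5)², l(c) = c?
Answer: 810000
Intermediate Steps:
J(w, U) = 16
B = 100 (B = 10² = 100)
b = 9 (b = ((9 + 7) + 16) - 23 = (16 + 16) - 23 = 32 - 23 = 9)
f = 900 (f = 9*100 = 900)
f² = 900² = 810000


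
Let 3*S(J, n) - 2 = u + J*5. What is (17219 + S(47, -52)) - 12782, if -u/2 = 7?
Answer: 13534/3 ≈ 4511.3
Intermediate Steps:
u = -14 (u = -2*7 = -14)
S(J, n) = -4 + 5*J/3 (S(J, n) = ⅔ + (-14 + J*5)/3 = ⅔ + (-14 + 5*J)/3 = ⅔ + (-14/3 + 5*J/3) = -4 + 5*J/3)
(17219 + S(47, -52)) - 12782 = (17219 + (-4 + (5/3)*47)) - 12782 = (17219 + (-4 + 235/3)) - 12782 = (17219 + 223/3) - 12782 = 51880/3 - 12782 = 13534/3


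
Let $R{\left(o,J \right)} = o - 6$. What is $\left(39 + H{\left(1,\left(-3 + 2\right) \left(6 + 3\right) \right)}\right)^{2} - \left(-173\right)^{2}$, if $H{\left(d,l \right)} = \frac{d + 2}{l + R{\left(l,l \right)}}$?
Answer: $- \frac{1818735}{64} \approx -28418.0$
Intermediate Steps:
$R{\left(o,J \right)} = -6 + o$ ($R{\left(o,J \right)} = o - 6 = -6 + o$)
$H{\left(d,l \right)} = \frac{2 + d}{-6 + 2 l}$ ($H{\left(d,l \right)} = \frac{d + 2}{l + \left(-6 + l\right)} = \frac{2 + d}{-6 + 2 l}$)
$\left(39 + H{\left(1,\left(-3 + 2\right) \left(6 + 3\right) \right)}\right)^{2} - \left(-173\right)^{2} = \left(39 + \frac{2 + 1}{2 \left(-3 + \left(-3 + 2\right) \left(6 + 3\right)\right)}\right)^{2} - \left(-173\right)^{2} = \left(39 + \frac{1}{2} \frac{1}{-3 - 9} \cdot 3\right)^{2} - 29929 = \left(39 + \frac{1}{2} \frac{1}{-12} \cdot 3\right)^{2} - 29929 = \left(39 + \frac{1}{2} \left(- \frac{1}{12}\right) 3\right)^{2} - 29929 = \left(39 - \frac{1}{8}\right)^{2} - 29929 = \left(\frac{311}{8}\right)^{2} - 29929 = \frac{96721}{64} - 29929 = - \frac{1818735}{64}$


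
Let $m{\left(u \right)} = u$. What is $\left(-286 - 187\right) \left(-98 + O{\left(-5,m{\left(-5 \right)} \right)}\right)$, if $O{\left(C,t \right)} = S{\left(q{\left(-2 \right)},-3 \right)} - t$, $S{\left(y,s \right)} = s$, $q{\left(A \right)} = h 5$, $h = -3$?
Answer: $45408$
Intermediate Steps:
$q{\left(A \right)} = -15$ ($q{\left(A \right)} = \left(-3\right) 5 = -15$)
$O{\left(C,t \right)} = -3 - t$
$\left(-286 - 187\right) \left(-98 + O{\left(-5,m{\left(-5 \right)} \right)}\right) = \left(-286 - 187\right) \left(-98 - -2\right) = - 473 \left(-98 + \left(-3 + 5\right)\right) = - 473 \left(-98 + 2\right) = \left(-473\right) \left(-96\right) = 45408$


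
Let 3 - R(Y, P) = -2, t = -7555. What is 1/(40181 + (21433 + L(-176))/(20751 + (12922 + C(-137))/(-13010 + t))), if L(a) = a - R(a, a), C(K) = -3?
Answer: 15240407/612390402502 ≈ 2.4887e-5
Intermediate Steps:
R(Y, P) = 5 (R(Y, P) = 3 - 1*(-2) = 3 + 2 = 5)
L(a) = -5 + a (L(a) = a - 1*5 = a - 5 = -5 + a)
1/(40181 + (21433 + L(-176))/(20751 + (12922 + C(-137))/(-13010 + t))) = 1/(40181 + (21433 + (-5 - 176))/(20751 + (12922 - 3)/(-13010 - 7555))) = 1/(40181 + (21433 - 181)/(20751 + 12919/(-20565))) = 1/(40181 + 21252/(20751 + 12919*(-1/20565))) = 1/(40181 + 21252/(20751 - 12919/20565)) = 1/(40181 + 21252/(426731396/20565)) = 1/(40181 + 21252*(20565/426731396)) = 1/(40181 + 15608835/15240407) = 1/(612390402502/15240407) = 15240407/612390402502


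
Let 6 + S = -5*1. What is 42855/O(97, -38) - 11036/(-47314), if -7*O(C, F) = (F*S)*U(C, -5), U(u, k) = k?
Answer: 1421655553/9888626 ≈ 143.77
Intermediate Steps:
S = -11 (S = -6 - 5*1 = -6 - 5 = -11)
O(C, F) = -55*F/7 (O(C, F) = -F*(-11)*(-5)/7 = -(-11*F)*(-5)/7 = -55*F/7)
42855/O(97, -38) - 11036/(-47314) = 42855/((-55/7*(-38))) - 11036/(-47314) = 42855/(2090/7) - 11036*(-1/47314) = 42855*(7/2090) + 5518/23657 = 59997/418 + 5518/23657 = 1421655553/9888626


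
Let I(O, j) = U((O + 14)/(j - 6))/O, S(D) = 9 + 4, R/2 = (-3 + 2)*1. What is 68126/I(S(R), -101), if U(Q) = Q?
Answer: -94763266/27 ≈ -3.5098e+6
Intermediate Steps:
R = -2 (R = 2*((-3 + 2)*1) = 2*(-1*1) = 2*(-1) = -2)
S(D) = 13
I(O, j) = (14 + O)/(O*(-6 + j)) (I(O, j) = ((O + 14)/(j - 6))/O = ((14 + O)/(-6 + j))/O = (14 + O)/(O*(-6 + j)))
68126/I(S(R), -101) = 68126/(((14 + 13)/(13*(-6 - 101)))) = 68126/(((1/13)*27/(-107))) = 68126/(((1/13)*(-1/107)*27)) = 68126/(-27/1391) = 68126*(-1391/27) = -94763266/27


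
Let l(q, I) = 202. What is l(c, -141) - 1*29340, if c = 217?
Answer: -29138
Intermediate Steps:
l(c, -141) - 1*29340 = 202 - 1*29340 = 202 - 29340 = -29138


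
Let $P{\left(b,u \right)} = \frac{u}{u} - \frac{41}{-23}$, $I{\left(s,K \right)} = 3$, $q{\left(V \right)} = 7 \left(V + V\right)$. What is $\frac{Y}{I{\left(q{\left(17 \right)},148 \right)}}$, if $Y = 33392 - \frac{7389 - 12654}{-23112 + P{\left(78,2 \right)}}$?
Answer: $\frac{17748127609}{1594536} \approx 11131.0$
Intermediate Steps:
$q{\left(V \right)} = 14 V$ ($q{\left(V \right)} = 7 \cdot 2 V = 14 V$)
$P{\left(b,u \right)} = \frac{64}{23}$ ($P{\left(b,u \right)} = 1 - - \frac{41}{23} = 1 + \frac{41}{23} = \frac{64}{23}$)
$Y = \frac{17748127609}{531512}$ ($Y = 33392 - \frac{7389 - 12654}{-23112 + \frac{64}{23}} = 33392 - - \frac{5265}{- \frac{531512}{23}} = 33392 - \left(-5265\right) \left(- \frac{23}{531512}\right) = 33392 - \frac{121095}{531512} = \frac{17748127609}{531512} \approx 33392.0$)
$\frac{Y}{I{\left(q{\left(17 \right)},148 \right)}} = \frac{17748127609}{531512 \cdot 3} = \frac{17748127609}{531512} \cdot \frac{1}{3} = \frac{17748127609}{1594536}$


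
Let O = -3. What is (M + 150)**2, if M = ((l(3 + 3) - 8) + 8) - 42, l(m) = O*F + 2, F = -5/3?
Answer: 13225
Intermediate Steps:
F = -5/3 (F = -5*1/3 = -5/3 ≈ -1.6667)
l(m) = 7 (l(m) = -3*(-5/3) + 2 = 5 + 2 = 7)
M = -35 (M = ((7 - 8) + 8) - 42 = (-1 + 8) - 42 = 7 - 42 = -35)
(M + 150)**2 = (-35 + 150)**2 = 115**2 = 13225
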